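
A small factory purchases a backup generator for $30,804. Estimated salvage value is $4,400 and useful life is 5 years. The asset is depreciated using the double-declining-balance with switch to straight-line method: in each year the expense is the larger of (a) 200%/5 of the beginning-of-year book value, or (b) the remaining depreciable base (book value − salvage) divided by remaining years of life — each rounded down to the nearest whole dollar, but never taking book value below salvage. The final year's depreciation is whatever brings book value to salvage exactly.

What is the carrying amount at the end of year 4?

$4,400

Depreciable base = $30,804 − $4,400 = $26,404.
Year 1: DB = ⌊$30,804 × 200%/5⌋ = $12,321; SL = ⌊$26,404/5⌋ = $5,280 → take DB $12,321. Book value $18,483.
Year 2: DB = ⌊$18,483 × 200%/5⌋ = $7,393; SL = ⌊$14,083/4⌋ = $3,520 → take DB $7,393. Book value $11,090.
Year 3: DB = ⌊$11,090 × 200%/5⌋ = $4,436; SL = ⌊$6,690/3⌋ = $2,230 → take DB $4,436. Book value $6,654.
Year 4: DB = ⌊$6,654 × 200%/5⌋ = $2,661; SL = ⌊$2,254/2⌋ = $1,127 → take DB $2,661, capped at $2,254. Book value $4,400.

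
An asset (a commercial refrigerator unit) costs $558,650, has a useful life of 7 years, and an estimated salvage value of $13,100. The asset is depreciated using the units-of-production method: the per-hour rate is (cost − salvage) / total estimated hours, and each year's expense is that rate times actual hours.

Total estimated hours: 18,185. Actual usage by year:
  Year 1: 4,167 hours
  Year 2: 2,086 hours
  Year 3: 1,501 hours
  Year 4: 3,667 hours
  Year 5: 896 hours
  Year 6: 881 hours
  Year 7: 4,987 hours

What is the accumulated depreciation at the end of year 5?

Depreciable base = $558,650 − $13,100 = $545,550.
Rate = $545,550 / 18,185 hours = $30 per hour.
Year 1: 4,167 × $30 = $125,010. Book value $433,640.
Year 2: 2,086 × $30 = $62,580. Book value $371,060.
Year 3: 1,501 × $30 = $45,030. Book value $326,030.
Year 4: 3,667 × $30 = $110,010. Book value $216,020.
Year 5: 896 × $30 = $26,880. Book value $189,140.
Accumulated through year 5 = $558,650 − $189,140 = $369,510.

$369,510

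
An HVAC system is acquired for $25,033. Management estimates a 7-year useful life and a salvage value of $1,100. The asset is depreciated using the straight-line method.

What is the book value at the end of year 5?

Depreciable base = $25,033 − $1,100 = $23,933.
Annual expense = $23,933 / 7 = $3,419.
End of year 1: book value $21,614.
End of year 2: book value $18,195.
End of year 3: book value $14,776.
End of year 4: book value $11,357.
End of year 5: book value $7,938.

$7,938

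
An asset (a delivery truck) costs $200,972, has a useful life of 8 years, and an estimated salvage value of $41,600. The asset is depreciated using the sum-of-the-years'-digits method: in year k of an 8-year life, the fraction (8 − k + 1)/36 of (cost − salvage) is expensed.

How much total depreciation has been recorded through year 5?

Depreciable base = $200,972 − $41,600 = $159,372.
Sum of the years' digits = 8+7+6+5+4+3+2+1 = 36.
Year 1: $159,372 × 8/36 = $35,416. Book value $165,556.
Year 2: $159,372 × 7/36 = $30,989. Book value $134,567.
Year 3: $159,372 × 6/36 = $26,562. Book value $108,005.
Year 4: $159,372 × 5/36 = $22,135. Book value $85,870.
Year 5: $159,372 × 4/36 = $17,708. Book value $68,162.
Accumulated through year 5 = $200,972 − $68,162 = $132,810.

$132,810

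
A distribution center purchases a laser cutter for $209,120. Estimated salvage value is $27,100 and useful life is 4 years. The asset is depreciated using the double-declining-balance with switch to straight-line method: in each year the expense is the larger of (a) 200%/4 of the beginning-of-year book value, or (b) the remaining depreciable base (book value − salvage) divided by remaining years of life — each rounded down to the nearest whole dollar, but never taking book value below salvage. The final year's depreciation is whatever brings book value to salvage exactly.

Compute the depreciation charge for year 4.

Depreciable base = $209,120 − $27,100 = $182,020.
Year 1: DB = ⌊$209,120 × 200%/4⌋ = $104,560; SL = ⌊$182,020/4⌋ = $45,505 → take DB $104,560. Book value $104,560.
Year 2: DB = ⌊$104,560 × 200%/4⌋ = $52,280; SL = ⌊$77,460/3⌋ = $25,820 → take DB $52,280. Book value $52,280.
Year 3: DB = ⌊$52,280 × 200%/4⌋ = $26,140; SL = ⌊$25,180/2⌋ = $12,590 → take DB $26,140, capped at $25,180. Book value $27,100.
Year 4 (final): $27,100 − $27,100 = $0. Book value $27,100.

$0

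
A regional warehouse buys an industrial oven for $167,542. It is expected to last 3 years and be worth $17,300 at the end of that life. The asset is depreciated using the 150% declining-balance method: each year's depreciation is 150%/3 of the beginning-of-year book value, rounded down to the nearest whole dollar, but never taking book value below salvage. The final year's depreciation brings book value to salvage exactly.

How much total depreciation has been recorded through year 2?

$125,656

Depreciable base = $167,542 − $17,300 = $150,242.
Year 1: ⌊$167,542 × 150%/3⌋ = $83,771. Book value $83,771.
Year 2: ⌊$83,771 × 150%/3⌋ = $41,885. Book value $41,886.
Accumulated through year 2 = $167,542 − $41,886 = $125,656.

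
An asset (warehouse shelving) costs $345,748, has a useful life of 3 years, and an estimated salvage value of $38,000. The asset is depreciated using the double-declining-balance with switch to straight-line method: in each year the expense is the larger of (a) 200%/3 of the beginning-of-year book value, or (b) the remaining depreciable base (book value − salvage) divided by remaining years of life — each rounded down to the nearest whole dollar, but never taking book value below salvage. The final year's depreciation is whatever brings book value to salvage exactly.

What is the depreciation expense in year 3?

$417

Depreciable base = $345,748 − $38,000 = $307,748.
Year 1: DB = ⌊$345,748 × 200%/3⌋ = $230,498; SL = ⌊$307,748/3⌋ = $102,582 → take DB $230,498. Book value $115,250.
Year 2: DB = ⌊$115,250 × 200%/3⌋ = $76,833; SL = ⌊$77,250/2⌋ = $38,625 → take DB $76,833. Book value $38,417.
Year 3 (final): $38,417 − $38,000 = $417. Book value $38,000.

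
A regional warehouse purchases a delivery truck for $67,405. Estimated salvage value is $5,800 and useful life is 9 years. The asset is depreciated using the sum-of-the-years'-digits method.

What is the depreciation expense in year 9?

Depreciable base = $67,405 − $5,800 = $61,605.
Sum of the years' digits = 9+8+7+6+5+4+3+2+1 = 45.
Year 1: $61,605 × 9/45 = $12,321. Book value $55,084.
Year 2: $61,605 × 8/45 = $10,952. Book value $44,132.
Year 3: $61,605 × 7/45 = $9,583. Book value $34,549.
Year 4: $61,605 × 6/45 = $8,214. Book value $26,335.
Year 5: $61,605 × 5/45 = $6,845. Book value $19,490.
Year 6: $61,605 × 4/45 = $5,476. Book value $14,014.
Year 7: $61,605 × 3/45 = $4,107. Book value $9,907.
Year 8: $61,605 × 2/45 = $2,738. Book value $7,169.
Year 9: $61,605 × 1/45 = $1,369. Book value $5,800.

$1,369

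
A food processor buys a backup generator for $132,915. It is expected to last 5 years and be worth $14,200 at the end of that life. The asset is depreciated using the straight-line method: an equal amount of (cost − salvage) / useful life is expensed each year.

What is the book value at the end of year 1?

Depreciable base = $132,915 − $14,200 = $118,715.
Annual expense = $118,715 / 5 = $23,743.
End of year 1: book value $109,172.

$109,172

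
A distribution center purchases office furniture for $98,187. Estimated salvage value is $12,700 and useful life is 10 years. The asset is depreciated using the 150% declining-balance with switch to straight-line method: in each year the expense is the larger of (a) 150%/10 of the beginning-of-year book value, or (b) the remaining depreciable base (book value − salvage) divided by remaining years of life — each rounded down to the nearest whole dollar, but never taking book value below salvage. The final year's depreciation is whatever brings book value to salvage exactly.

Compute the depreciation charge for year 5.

Depreciable base = $98,187 − $12,700 = $85,487.
Year 1: DB = ⌊$98,187 × 150%/10⌋ = $14,728; SL = ⌊$85,487/10⌋ = $8,548 → take DB $14,728. Book value $83,459.
Year 2: DB = ⌊$83,459 × 150%/10⌋ = $12,518; SL = ⌊$70,759/9⌋ = $7,862 → take DB $12,518. Book value $70,941.
Year 3: DB = ⌊$70,941 × 150%/10⌋ = $10,641; SL = ⌊$58,241/8⌋ = $7,280 → take DB $10,641. Book value $60,300.
Year 4: DB = ⌊$60,300 × 150%/10⌋ = $9,045; SL = ⌊$47,600/7⌋ = $6,800 → take DB $9,045. Book value $51,255.
Year 5: DB = ⌊$51,255 × 150%/10⌋ = $7,688; SL = ⌊$38,555/6⌋ = $6,425 → take DB $7,688. Book value $43,567.

$7,688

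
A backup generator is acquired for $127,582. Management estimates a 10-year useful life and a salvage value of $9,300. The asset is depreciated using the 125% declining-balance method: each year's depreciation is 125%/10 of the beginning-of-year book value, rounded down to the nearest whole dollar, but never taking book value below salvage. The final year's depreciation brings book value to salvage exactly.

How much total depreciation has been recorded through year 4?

Depreciable base = $127,582 − $9,300 = $118,282.
Year 1: ⌊$127,582 × 125%/10⌋ = $15,947. Book value $111,635.
Year 2: ⌊$111,635 × 125%/10⌋ = $13,954. Book value $97,681.
Year 3: ⌊$97,681 × 125%/10⌋ = $12,210. Book value $85,471.
Year 4: ⌊$85,471 × 125%/10⌋ = $10,683. Book value $74,788.
Accumulated through year 4 = $127,582 − $74,788 = $52,794.

$52,794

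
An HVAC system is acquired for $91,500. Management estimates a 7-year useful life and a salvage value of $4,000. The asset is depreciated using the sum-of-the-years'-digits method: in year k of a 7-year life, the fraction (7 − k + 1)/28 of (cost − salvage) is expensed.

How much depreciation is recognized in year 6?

Depreciable base = $91,500 − $4,000 = $87,500.
Sum of the years' digits = 7+6+5+4+3+2+1 = 28.
Year 1: $87,500 × 7/28 = $21,875. Book value $69,625.
Year 2: $87,500 × 6/28 = $18,750. Book value $50,875.
Year 3: $87,500 × 5/28 = $15,625. Book value $35,250.
Year 4: $87,500 × 4/28 = $12,500. Book value $22,750.
Year 5: $87,500 × 3/28 = $9,375. Book value $13,375.
Year 6: $87,500 × 2/28 = $6,250. Book value $7,125.

$6,250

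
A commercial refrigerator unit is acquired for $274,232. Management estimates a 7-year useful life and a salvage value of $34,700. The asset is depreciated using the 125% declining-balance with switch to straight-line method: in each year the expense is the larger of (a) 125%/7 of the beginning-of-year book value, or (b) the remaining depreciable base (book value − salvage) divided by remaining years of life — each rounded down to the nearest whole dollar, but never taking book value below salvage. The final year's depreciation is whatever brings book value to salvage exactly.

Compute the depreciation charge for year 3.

Depreciable base = $274,232 − $34,700 = $239,532.
Year 1: DB = ⌊$274,232 × 125%/7⌋ = $48,970; SL = ⌊$239,532/7⌋ = $34,218 → take DB $48,970. Book value $225,262.
Year 2: DB = ⌊$225,262 × 125%/7⌋ = $40,225; SL = ⌊$190,562/6⌋ = $31,760 → take DB $40,225. Book value $185,037.
Year 3: DB = ⌊$185,037 × 125%/7⌋ = $33,042; SL = ⌊$150,337/5⌋ = $30,067 → take DB $33,042. Book value $151,995.

$33,042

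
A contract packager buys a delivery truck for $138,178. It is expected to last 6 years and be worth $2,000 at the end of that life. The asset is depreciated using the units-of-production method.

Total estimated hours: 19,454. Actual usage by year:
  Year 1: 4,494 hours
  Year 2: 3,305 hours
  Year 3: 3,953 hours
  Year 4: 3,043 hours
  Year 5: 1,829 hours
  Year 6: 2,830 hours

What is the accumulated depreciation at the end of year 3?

$82,264

Depreciable base = $138,178 − $2,000 = $136,178.
Rate = $136,178 / 19,454 hours = $7 per hour.
Year 1: 4,494 × $7 = $31,458. Book value $106,720.
Year 2: 3,305 × $7 = $23,135. Book value $83,585.
Year 3: 3,953 × $7 = $27,671. Book value $55,914.
Accumulated through year 3 = $138,178 − $55,914 = $82,264.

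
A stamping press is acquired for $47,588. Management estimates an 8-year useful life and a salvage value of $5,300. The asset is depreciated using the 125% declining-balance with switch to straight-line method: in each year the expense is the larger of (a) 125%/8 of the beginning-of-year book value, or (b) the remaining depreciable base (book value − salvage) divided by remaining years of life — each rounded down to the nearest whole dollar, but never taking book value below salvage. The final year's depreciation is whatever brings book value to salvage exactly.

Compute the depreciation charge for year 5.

Depreciable base = $47,588 − $5,300 = $42,288.
Year 1: DB = ⌊$47,588 × 125%/8⌋ = $7,435; SL = ⌊$42,288/8⌋ = $5,286 → take DB $7,435. Book value $40,153.
Year 2: DB = ⌊$40,153 × 125%/8⌋ = $6,273; SL = ⌊$34,853/7⌋ = $4,979 → take DB $6,273. Book value $33,880.
Year 3: DB = ⌊$33,880 × 125%/8⌋ = $5,293; SL = ⌊$28,580/6⌋ = $4,763 → take DB $5,293. Book value $28,587.
Year 4: DB = ⌊$28,587 × 125%/8⌋ = $4,466; SL = ⌊$23,287/5⌋ = $4,657 → take SL $4,657. Book value $23,930.
Year 5: DB = ⌊$23,930 × 125%/8⌋ = $3,739; SL = ⌊$18,630/4⌋ = $4,657 → take SL $4,657. Book value $19,273.

$4,657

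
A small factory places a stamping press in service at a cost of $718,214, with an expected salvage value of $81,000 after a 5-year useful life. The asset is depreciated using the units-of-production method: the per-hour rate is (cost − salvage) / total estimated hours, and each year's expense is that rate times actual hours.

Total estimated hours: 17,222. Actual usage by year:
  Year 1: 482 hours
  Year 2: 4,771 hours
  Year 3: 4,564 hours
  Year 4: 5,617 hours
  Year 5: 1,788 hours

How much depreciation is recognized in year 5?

$66,156

Depreciable base = $718,214 − $81,000 = $637,214.
Rate = $637,214 / 17,222 hours = $37 per hour.
Year 1: 482 × $37 = $17,834. Book value $700,380.
Year 2: 4,771 × $37 = $176,527. Book value $523,853.
Year 3: 4,564 × $37 = $168,868. Book value $354,985.
Year 4: 5,617 × $37 = $207,829. Book value $147,156.
Year 5: 1,788 × $37 = $66,156. Book value $81,000.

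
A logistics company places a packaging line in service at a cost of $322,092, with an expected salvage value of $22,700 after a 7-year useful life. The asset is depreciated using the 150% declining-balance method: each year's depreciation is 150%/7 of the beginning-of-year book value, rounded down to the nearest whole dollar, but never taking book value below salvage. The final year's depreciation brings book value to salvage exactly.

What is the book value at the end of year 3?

Depreciable base = $322,092 − $22,700 = $299,392.
Year 1: ⌊$322,092 × 150%/7⌋ = $69,019. Book value $253,073.
Year 2: ⌊$253,073 × 150%/7⌋ = $54,229. Book value $198,844.
Year 3: ⌊$198,844 × 150%/7⌋ = $42,609. Book value $156,235.

$156,235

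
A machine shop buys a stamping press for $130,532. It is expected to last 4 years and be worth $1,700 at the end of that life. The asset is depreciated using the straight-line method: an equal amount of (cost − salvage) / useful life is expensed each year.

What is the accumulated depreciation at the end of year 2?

$64,416

Depreciable base = $130,532 − $1,700 = $128,832.
Annual expense = $128,832 / 4 = $32,208.
End of year 1: book value $98,324.
End of year 2: book value $66,116.
Accumulated through year 2 = $130,532 − $66,116 = $64,416.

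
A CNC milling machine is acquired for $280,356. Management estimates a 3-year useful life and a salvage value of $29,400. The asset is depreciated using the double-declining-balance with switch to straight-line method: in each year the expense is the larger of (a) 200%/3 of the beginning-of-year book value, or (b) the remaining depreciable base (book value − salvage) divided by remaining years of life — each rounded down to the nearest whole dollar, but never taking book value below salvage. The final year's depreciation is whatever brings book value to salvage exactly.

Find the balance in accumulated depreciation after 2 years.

$249,205

Depreciable base = $280,356 − $29,400 = $250,956.
Year 1: DB = ⌊$280,356 × 200%/3⌋ = $186,904; SL = ⌊$250,956/3⌋ = $83,652 → take DB $186,904. Book value $93,452.
Year 2: DB = ⌊$93,452 × 200%/3⌋ = $62,301; SL = ⌊$64,052/2⌋ = $32,026 → take DB $62,301. Book value $31,151.
Accumulated through year 2 = $280,356 − $31,151 = $249,205.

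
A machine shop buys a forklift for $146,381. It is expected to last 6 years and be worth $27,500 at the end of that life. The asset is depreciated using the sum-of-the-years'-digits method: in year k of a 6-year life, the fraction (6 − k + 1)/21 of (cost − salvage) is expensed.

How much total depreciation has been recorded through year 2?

$62,271

Depreciable base = $146,381 − $27,500 = $118,881.
Sum of the years' digits = 6+5+4+3+2+1 = 21.
Year 1: $118,881 × 6/21 = $33,966. Book value $112,415.
Year 2: $118,881 × 5/21 = $28,305. Book value $84,110.
Accumulated through year 2 = $146,381 − $84,110 = $62,271.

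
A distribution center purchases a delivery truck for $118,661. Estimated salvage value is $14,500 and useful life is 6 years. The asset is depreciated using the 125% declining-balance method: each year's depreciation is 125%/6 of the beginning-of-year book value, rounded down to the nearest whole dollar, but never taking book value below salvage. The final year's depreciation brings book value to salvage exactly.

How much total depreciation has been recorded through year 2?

$44,291

Depreciable base = $118,661 − $14,500 = $104,161.
Year 1: ⌊$118,661 × 125%/6⌋ = $24,721. Book value $93,940.
Year 2: ⌊$93,940 × 125%/6⌋ = $19,570. Book value $74,370.
Accumulated through year 2 = $118,661 − $74,370 = $44,291.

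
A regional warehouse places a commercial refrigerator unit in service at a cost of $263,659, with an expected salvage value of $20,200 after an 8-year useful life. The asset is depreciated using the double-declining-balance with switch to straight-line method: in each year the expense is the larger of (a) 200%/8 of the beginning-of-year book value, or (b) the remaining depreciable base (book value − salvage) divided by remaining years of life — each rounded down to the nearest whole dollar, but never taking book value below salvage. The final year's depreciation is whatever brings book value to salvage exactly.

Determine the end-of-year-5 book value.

Depreciable base = $263,659 − $20,200 = $243,459.
Year 1: DB = ⌊$263,659 × 200%/8⌋ = $65,914; SL = ⌊$243,459/8⌋ = $30,432 → take DB $65,914. Book value $197,745.
Year 2: DB = ⌊$197,745 × 200%/8⌋ = $49,436; SL = ⌊$177,545/7⌋ = $25,363 → take DB $49,436. Book value $148,309.
Year 3: DB = ⌊$148,309 × 200%/8⌋ = $37,077; SL = ⌊$128,109/6⌋ = $21,351 → take DB $37,077. Book value $111,232.
Year 4: DB = ⌊$111,232 × 200%/8⌋ = $27,808; SL = ⌊$91,032/5⌋ = $18,206 → take DB $27,808. Book value $83,424.
Year 5: DB = ⌊$83,424 × 200%/8⌋ = $20,856; SL = ⌊$63,224/4⌋ = $15,806 → take DB $20,856. Book value $62,568.

$62,568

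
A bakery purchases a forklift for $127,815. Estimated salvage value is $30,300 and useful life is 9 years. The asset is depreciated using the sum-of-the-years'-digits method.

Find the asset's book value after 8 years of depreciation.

Depreciable base = $127,815 − $30,300 = $97,515.
Sum of the years' digits = 9+8+7+6+5+4+3+2+1 = 45.
Year 1: $97,515 × 9/45 = $19,503. Book value $108,312.
Year 2: $97,515 × 8/45 = $17,336. Book value $90,976.
Year 3: $97,515 × 7/45 = $15,169. Book value $75,807.
Year 4: $97,515 × 6/45 = $13,002. Book value $62,805.
Year 5: $97,515 × 5/45 = $10,835. Book value $51,970.
Year 6: $97,515 × 4/45 = $8,668. Book value $43,302.
Year 7: $97,515 × 3/45 = $6,501. Book value $36,801.
Year 8: $97,515 × 2/45 = $4,334. Book value $32,467.

$32,467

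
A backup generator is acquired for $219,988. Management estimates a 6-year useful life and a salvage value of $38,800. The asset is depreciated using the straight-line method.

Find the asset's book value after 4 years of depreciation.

Depreciable base = $219,988 − $38,800 = $181,188.
Annual expense = $181,188 / 6 = $30,198.
End of year 1: book value $189,790.
End of year 2: book value $159,592.
End of year 3: book value $129,394.
End of year 4: book value $99,196.

$99,196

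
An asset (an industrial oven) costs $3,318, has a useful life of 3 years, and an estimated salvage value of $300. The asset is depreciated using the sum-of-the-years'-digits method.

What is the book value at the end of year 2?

$803

Depreciable base = $3,318 − $300 = $3,018.
Sum of the years' digits = 3+2+1 = 6.
Year 1: $3,018 × 3/6 = $1,509. Book value $1,809.
Year 2: $3,018 × 2/6 = $1,006. Book value $803.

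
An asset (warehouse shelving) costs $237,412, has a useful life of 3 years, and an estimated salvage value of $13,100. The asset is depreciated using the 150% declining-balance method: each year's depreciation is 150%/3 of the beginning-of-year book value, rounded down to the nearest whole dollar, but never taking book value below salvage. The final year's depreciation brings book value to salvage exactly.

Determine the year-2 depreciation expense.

$59,353

Depreciable base = $237,412 − $13,100 = $224,312.
Year 1: ⌊$237,412 × 150%/3⌋ = $118,706. Book value $118,706.
Year 2: ⌊$118,706 × 150%/3⌋ = $59,353. Book value $59,353.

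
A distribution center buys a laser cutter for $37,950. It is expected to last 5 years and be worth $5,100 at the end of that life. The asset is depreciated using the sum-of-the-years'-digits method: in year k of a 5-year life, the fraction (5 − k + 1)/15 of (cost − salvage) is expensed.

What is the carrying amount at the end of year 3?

Depreciable base = $37,950 − $5,100 = $32,850.
Sum of the years' digits = 5+4+3+2+1 = 15.
Year 1: $32,850 × 5/15 = $10,950. Book value $27,000.
Year 2: $32,850 × 4/15 = $8,760. Book value $18,240.
Year 3: $32,850 × 3/15 = $6,570. Book value $11,670.

$11,670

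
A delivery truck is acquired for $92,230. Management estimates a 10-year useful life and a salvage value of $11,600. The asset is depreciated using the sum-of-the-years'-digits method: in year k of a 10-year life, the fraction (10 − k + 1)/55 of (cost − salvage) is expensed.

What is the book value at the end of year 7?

Depreciable base = $92,230 − $11,600 = $80,630.
Sum of the years' digits = 10+9+8+7+6+5+4+3+2+1 = 55.
Year 1: $80,630 × 10/55 = $14,660. Book value $77,570.
Year 2: $80,630 × 9/55 = $13,194. Book value $64,376.
Year 3: $80,630 × 8/55 = $11,728. Book value $52,648.
Year 4: $80,630 × 7/55 = $10,262. Book value $42,386.
Year 5: $80,630 × 6/55 = $8,796. Book value $33,590.
Year 6: $80,630 × 5/55 = $7,330. Book value $26,260.
Year 7: $80,630 × 4/55 = $5,864. Book value $20,396.

$20,396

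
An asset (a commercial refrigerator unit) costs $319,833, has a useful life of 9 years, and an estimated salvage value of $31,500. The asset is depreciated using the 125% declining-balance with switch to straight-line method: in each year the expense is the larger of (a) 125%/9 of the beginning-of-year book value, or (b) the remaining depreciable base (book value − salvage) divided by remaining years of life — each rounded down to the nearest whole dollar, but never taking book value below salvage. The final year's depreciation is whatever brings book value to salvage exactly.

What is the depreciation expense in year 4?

$28,787

Depreciable base = $319,833 − $31,500 = $288,333.
Year 1: DB = ⌊$319,833 × 125%/9⌋ = $44,421; SL = ⌊$288,333/9⌋ = $32,037 → take DB $44,421. Book value $275,412.
Year 2: DB = ⌊$275,412 × 125%/9⌋ = $38,251; SL = ⌊$243,912/8⌋ = $30,489 → take DB $38,251. Book value $237,161.
Year 3: DB = ⌊$237,161 × 125%/9⌋ = $32,939; SL = ⌊$205,661/7⌋ = $29,380 → take DB $32,939. Book value $204,222.
Year 4: DB = ⌊$204,222 × 125%/9⌋ = $28,364; SL = ⌊$172,722/6⌋ = $28,787 → take SL $28,787. Book value $175,435.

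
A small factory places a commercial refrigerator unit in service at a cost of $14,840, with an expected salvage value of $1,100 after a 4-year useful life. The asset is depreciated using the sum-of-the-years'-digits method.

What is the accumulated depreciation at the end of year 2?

$9,618

Depreciable base = $14,840 − $1,100 = $13,740.
Sum of the years' digits = 4+3+2+1 = 10.
Year 1: $13,740 × 4/10 = $5,496. Book value $9,344.
Year 2: $13,740 × 3/10 = $4,122. Book value $5,222.
Accumulated through year 2 = $14,840 − $5,222 = $9,618.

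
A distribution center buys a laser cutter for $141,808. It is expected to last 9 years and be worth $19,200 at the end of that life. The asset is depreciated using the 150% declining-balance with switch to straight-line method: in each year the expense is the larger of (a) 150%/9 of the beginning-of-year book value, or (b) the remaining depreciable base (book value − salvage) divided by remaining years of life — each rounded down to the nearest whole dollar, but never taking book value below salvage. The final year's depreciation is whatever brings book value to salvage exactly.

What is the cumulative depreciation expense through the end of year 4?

$73,419

Depreciable base = $141,808 − $19,200 = $122,608.
Year 1: DB = ⌊$141,808 × 150%/9⌋ = $23,634; SL = ⌊$122,608/9⌋ = $13,623 → take DB $23,634. Book value $118,174.
Year 2: DB = ⌊$118,174 × 150%/9⌋ = $19,695; SL = ⌊$98,974/8⌋ = $12,371 → take DB $19,695. Book value $98,479.
Year 3: DB = ⌊$98,479 × 150%/9⌋ = $16,413; SL = ⌊$79,279/7⌋ = $11,325 → take DB $16,413. Book value $82,066.
Year 4: DB = ⌊$82,066 × 150%/9⌋ = $13,677; SL = ⌊$62,866/6⌋ = $10,477 → take DB $13,677. Book value $68,389.
Accumulated through year 4 = $141,808 − $68,389 = $73,419.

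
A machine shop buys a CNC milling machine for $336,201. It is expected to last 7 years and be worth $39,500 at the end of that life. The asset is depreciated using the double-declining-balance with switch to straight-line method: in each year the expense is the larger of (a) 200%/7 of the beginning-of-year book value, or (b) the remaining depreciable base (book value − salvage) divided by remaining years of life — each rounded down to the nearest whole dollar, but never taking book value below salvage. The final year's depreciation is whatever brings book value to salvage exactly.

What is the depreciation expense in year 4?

Depreciable base = $336,201 − $39,500 = $296,701.
Year 1: DB = ⌊$336,201 × 200%/7⌋ = $96,057; SL = ⌊$296,701/7⌋ = $42,385 → take DB $96,057. Book value $240,144.
Year 2: DB = ⌊$240,144 × 200%/7⌋ = $68,612; SL = ⌊$200,644/6⌋ = $33,440 → take DB $68,612. Book value $171,532.
Year 3: DB = ⌊$171,532 × 200%/7⌋ = $49,009; SL = ⌊$132,032/5⌋ = $26,406 → take DB $49,009. Book value $122,523.
Year 4: DB = ⌊$122,523 × 200%/7⌋ = $35,006; SL = ⌊$83,023/4⌋ = $20,755 → take DB $35,006. Book value $87,517.

$35,006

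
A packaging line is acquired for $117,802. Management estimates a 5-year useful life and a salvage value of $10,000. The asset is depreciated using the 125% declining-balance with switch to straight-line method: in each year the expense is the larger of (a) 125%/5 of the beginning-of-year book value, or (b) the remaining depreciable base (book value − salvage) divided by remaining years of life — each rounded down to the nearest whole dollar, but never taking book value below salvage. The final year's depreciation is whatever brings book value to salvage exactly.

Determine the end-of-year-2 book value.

$66,264

Depreciable base = $117,802 − $10,000 = $107,802.
Year 1: DB = ⌊$117,802 × 125%/5⌋ = $29,450; SL = ⌊$107,802/5⌋ = $21,560 → take DB $29,450. Book value $88,352.
Year 2: DB = ⌊$88,352 × 125%/5⌋ = $22,088; SL = ⌊$78,352/4⌋ = $19,588 → take DB $22,088. Book value $66,264.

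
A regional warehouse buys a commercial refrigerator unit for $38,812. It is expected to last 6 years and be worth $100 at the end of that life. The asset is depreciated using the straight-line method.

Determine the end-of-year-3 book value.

Depreciable base = $38,812 − $100 = $38,712.
Annual expense = $38,712 / 6 = $6,452.
End of year 1: book value $32,360.
End of year 2: book value $25,908.
End of year 3: book value $19,456.

$19,456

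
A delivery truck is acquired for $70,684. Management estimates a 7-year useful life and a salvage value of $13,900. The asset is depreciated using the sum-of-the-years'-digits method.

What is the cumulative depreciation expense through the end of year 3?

Depreciable base = $70,684 − $13,900 = $56,784.
Sum of the years' digits = 7+6+5+4+3+2+1 = 28.
Year 1: $56,784 × 7/28 = $14,196. Book value $56,488.
Year 2: $56,784 × 6/28 = $12,168. Book value $44,320.
Year 3: $56,784 × 5/28 = $10,140. Book value $34,180.
Accumulated through year 3 = $70,684 − $34,180 = $36,504.

$36,504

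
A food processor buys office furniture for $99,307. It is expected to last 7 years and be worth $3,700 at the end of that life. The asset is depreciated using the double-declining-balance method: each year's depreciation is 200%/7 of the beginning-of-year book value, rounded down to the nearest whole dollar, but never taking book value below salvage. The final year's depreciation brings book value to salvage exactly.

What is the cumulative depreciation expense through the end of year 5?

$80,841

Depreciable base = $99,307 − $3,700 = $95,607.
Year 1: ⌊$99,307 × 200%/7⌋ = $28,373. Book value $70,934.
Year 2: ⌊$70,934 × 200%/7⌋ = $20,266. Book value $50,668.
Year 3: ⌊$50,668 × 200%/7⌋ = $14,476. Book value $36,192.
Year 4: ⌊$36,192 × 200%/7⌋ = $10,340. Book value $25,852.
Year 5: ⌊$25,852 × 200%/7⌋ = $7,386. Book value $18,466.
Accumulated through year 5 = $99,307 − $18,466 = $80,841.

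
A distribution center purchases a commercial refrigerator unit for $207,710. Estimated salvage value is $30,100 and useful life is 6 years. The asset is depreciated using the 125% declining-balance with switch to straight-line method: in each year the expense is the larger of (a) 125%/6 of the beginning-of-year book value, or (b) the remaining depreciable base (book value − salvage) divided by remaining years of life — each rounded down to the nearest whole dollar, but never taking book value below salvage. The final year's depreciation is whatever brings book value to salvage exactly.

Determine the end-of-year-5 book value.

$54,420

Depreciable base = $207,710 − $30,100 = $177,610.
Year 1: DB = ⌊$207,710 × 125%/6⌋ = $43,272; SL = ⌊$177,610/6⌋ = $29,601 → take DB $43,272. Book value $164,438.
Year 2: DB = ⌊$164,438 × 125%/6⌋ = $34,257; SL = ⌊$134,338/5⌋ = $26,867 → take DB $34,257. Book value $130,181.
Year 3: DB = ⌊$130,181 × 125%/6⌋ = $27,121; SL = ⌊$100,081/4⌋ = $25,020 → take DB $27,121. Book value $103,060.
Year 4: DB = ⌊$103,060 × 125%/6⌋ = $21,470; SL = ⌊$72,960/3⌋ = $24,320 → take SL $24,320. Book value $78,740.
Year 5: DB = ⌊$78,740 × 125%/6⌋ = $16,404; SL = ⌊$48,640/2⌋ = $24,320 → take SL $24,320. Book value $54,420.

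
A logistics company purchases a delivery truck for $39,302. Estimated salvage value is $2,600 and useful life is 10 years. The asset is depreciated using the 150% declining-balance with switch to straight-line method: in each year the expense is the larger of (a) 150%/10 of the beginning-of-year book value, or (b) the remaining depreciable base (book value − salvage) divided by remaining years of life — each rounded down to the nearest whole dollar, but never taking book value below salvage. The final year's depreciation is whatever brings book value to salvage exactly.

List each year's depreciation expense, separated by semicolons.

$5,895; $5,011; $4,259; $3,620; $3,077; $2,968; $2,968; $2,968; $2,968; $2,968

Depreciable base = $39,302 − $2,600 = $36,702.
Year 1: DB = ⌊$39,302 × 150%/10⌋ = $5,895; SL = ⌊$36,702/10⌋ = $3,670 → take DB $5,895. Book value $33,407.
Year 2: DB = ⌊$33,407 × 150%/10⌋ = $5,011; SL = ⌊$30,807/9⌋ = $3,423 → take DB $5,011. Book value $28,396.
Year 3: DB = ⌊$28,396 × 150%/10⌋ = $4,259; SL = ⌊$25,796/8⌋ = $3,224 → take DB $4,259. Book value $24,137.
Year 4: DB = ⌊$24,137 × 150%/10⌋ = $3,620; SL = ⌊$21,537/7⌋ = $3,076 → take DB $3,620. Book value $20,517.
Year 5: DB = ⌊$20,517 × 150%/10⌋ = $3,077; SL = ⌊$17,917/6⌋ = $2,986 → take DB $3,077. Book value $17,440.
Year 6: DB = ⌊$17,440 × 150%/10⌋ = $2,616; SL = ⌊$14,840/5⌋ = $2,968 → take SL $2,968. Book value $14,472.
Year 7: DB = ⌊$14,472 × 150%/10⌋ = $2,170; SL = ⌊$11,872/4⌋ = $2,968 → take SL $2,968. Book value $11,504.
Year 8: DB = ⌊$11,504 × 150%/10⌋ = $1,725; SL = ⌊$8,904/3⌋ = $2,968 → take SL $2,968. Book value $8,536.
Year 9: DB = ⌊$8,536 × 150%/10⌋ = $1,280; SL = ⌊$5,936/2⌋ = $2,968 → take SL $2,968. Book value $5,568.
Year 10 (final): $5,568 − $2,600 = $2,968. Book value $2,600.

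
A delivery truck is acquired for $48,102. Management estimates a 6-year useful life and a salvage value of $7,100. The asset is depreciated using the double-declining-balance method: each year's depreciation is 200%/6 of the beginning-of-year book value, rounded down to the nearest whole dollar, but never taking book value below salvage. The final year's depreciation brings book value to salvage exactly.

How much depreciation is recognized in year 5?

$2,402

Depreciable base = $48,102 − $7,100 = $41,002.
Year 1: ⌊$48,102 × 200%/6⌋ = $16,034. Book value $32,068.
Year 2: ⌊$32,068 × 200%/6⌋ = $10,689. Book value $21,379.
Year 3: ⌊$21,379 × 200%/6⌋ = $7,126. Book value $14,253.
Year 4: ⌊$14,253 × 200%/6⌋ = $4,751. Book value $9,502.
Year 5: ⌊$9,502 × 200%/6⌋ = $3,167, capped at $2,402. Book value $7,100.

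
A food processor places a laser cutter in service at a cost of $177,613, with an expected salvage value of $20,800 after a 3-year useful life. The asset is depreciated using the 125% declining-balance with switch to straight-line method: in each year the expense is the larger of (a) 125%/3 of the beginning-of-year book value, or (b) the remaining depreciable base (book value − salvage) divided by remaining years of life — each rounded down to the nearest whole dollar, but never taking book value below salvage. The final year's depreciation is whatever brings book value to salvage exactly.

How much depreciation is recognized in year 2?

Depreciable base = $177,613 − $20,800 = $156,813.
Year 1: DB = ⌊$177,613 × 125%/3⌋ = $74,005; SL = ⌊$156,813/3⌋ = $52,271 → take DB $74,005. Book value $103,608.
Year 2: DB = ⌊$103,608 × 125%/3⌋ = $43,170; SL = ⌊$82,808/2⌋ = $41,404 → take DB $43,170. Book value $60,438.

$43,170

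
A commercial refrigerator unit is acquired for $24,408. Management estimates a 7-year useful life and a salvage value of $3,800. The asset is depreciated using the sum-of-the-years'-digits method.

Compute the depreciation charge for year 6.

Depreciable base = $24,408 − $3,800 = $20,608.
Sum of the years' digits = 7+6+5+4+3+2+1 = 28.
Year 1: $20,608 × 7/28 = $5,152. Book value $19,256.
Year 2: $20,608 × 6/28 = $4,416. Book value $14,840.
Year 3: $20,608 × 5/28 = $3,680. Book value $11,160.
Year 4: $20,608 × 4/28 = $2,944. Book value $8,216.
Year 5: $20,608 × 3/28 = $2,208. Book value $6,008.
Year 6: $20,608 × 2/28 = $1,472. Book value $4,536.

$1,472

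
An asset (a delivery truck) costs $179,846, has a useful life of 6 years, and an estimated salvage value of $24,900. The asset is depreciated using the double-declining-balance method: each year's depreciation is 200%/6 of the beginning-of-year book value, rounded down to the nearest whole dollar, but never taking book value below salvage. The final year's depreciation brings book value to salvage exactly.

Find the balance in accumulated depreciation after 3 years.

$126,558

Depreciable base = $179,846 − $24,900 = $154,946.
Year 1: ⌊$179,846 × 200%/6⌋ = $59,948. Book value $119,898.
Year 2: ⌊$119,898 × 200%/6⌋ = $39,966. Book value $79,932.
Year 3: ⌊$79,932 × 200%/6⌋ = $26,644. Book value $53,288.
Accumulated through year 3 = $179,846 − $53,288 = $126,558.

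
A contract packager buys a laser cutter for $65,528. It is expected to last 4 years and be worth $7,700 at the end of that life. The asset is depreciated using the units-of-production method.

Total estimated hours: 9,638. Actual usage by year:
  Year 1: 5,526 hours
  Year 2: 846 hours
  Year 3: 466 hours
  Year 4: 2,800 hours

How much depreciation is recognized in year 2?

$5,076

Depreciable base = $65,528 − $7,700 = $57,828.
Rate = $57,828 / 9,638 hours = $6 per hour.
Year 1: 5,526 × $6 = $33,156. Book value $32,372.
Year 2: 846 × $6 = $5,076. Book value $27,296.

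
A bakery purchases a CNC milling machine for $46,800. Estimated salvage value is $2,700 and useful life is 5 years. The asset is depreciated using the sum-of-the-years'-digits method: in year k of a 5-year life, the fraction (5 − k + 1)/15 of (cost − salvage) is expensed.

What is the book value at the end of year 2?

Depreciable base = $46,800 − $2,700 = $44,100.
Sum of the years' digits = 5+4+3+2+1 = 15.
Year 1: $44,100 × 5/15 = $14,700. Book value $32,100.
Year 2: $44,100 × 4/15 = $11,760. Book value $20,340.

$20,340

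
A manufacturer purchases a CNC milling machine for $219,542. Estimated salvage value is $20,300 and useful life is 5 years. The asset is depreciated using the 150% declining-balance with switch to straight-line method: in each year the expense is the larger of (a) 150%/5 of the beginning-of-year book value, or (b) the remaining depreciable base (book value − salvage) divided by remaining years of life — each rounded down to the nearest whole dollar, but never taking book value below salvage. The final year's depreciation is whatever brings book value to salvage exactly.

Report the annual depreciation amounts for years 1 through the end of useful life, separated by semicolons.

$65,862; $46,104; $32,272; $27,502; $27,502

Depreciable base = $219,542 − $20,300 = $199,242.
Year 1: DB = ⌊$219,542 × 150%/5⌋ = $65,862; SL = ⌊$199,242/5⌋ = $39,848 → take DB $65,862. Book value $153,680.
Year 2: DB = ⌊$153,680 × 150%/5⌋ = $46,104; SL = ⌊$133,380/4⌋ = $33,345 → take DB $46,104. Book value $107,576.
Year 3: DB = ⌊$107,576 × 150%/5⌋ = $32,272; SL = ⌊$87,276/3⌋ = $29,092 → take DB $32,272. Book value $75,304.
Year 4: DB = ⌊$75,304 × 150%/5⌋ = $22,591; SL = ⌊$55,004/2⌋ = $27,502 → take SL $27,502. Book value $47,802.
Year 5 (final): $47,802 − $20,300 = $27,502. Book value $20,300.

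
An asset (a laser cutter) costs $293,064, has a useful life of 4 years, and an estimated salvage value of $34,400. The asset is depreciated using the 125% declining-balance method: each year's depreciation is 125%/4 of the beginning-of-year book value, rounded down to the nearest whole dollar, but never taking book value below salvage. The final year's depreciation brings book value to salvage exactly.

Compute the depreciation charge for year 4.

Depreciable base = $293,064 − $34,400 = $258,664.
Year 1: ⌊$293,064 × 125%/4⌋ = $91,582. Book value $201,482.
Year 2: ⌊$201,482 × 125%/4⌋ = $62,963. Book value $138,519.
Year 3: ⌊$138,519 × 125%/4⌋ = $43,287. Book value $95,232.
Year 4 (final): $95,232 − $34,400 = $60,832. Book value $34,400.

$60,832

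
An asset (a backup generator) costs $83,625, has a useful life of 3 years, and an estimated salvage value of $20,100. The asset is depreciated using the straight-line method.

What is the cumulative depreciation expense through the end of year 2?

$42,350

Depreciable base = $83,625 − $20,100 = $63,525.
Annual expense = $63,525 / 3 = $21,175.
End of year 1: book value $62,450.
End of year 2: book value $41,275.
Accumulated through year 2 = $83,625 − $41,275 = $42,350.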